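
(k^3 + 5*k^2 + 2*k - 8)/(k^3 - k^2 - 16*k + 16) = (k + 2)/(k - 4)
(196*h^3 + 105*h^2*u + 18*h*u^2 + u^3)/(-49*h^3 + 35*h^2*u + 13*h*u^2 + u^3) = (4*h + u)/(-h + u)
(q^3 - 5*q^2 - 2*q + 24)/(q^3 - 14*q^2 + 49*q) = (q^3 - 5*q^2 - 2*q + 24)/(q*(q^2 - 14*q + 49))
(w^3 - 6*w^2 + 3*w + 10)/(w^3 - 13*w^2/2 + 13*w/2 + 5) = 2*(w + 1)/(2*w + 1)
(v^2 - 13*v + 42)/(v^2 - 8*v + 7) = (v - 6)/(v - 1)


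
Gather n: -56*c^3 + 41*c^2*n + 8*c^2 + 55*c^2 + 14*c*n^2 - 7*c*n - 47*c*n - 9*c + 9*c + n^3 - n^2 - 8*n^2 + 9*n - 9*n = -56*c^3 + 63*c^2 + n^3 + n^2*(14*c - 9) + n*(41*c^2 - 54*c)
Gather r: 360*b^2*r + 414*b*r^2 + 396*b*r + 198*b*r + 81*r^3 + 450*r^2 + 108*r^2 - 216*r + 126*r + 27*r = 81*r^3 + r^2*(414*b + 558) + r*(360*b^2 + 594*b - 63)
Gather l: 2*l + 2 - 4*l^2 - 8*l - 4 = -4*l^2 - 6*l - 2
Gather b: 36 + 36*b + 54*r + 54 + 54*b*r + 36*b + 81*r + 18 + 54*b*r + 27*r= b*(108*r + 72) + 162*r + 108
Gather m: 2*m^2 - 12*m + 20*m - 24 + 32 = 2*m^2 + 8*m + 8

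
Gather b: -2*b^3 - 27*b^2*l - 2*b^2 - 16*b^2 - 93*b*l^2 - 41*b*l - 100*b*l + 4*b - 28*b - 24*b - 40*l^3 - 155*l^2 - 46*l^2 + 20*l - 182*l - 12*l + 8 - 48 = -2*b^3 + b^2*(-27*l - 18) + b*(-93*l^2 - 141*l - 48) - 40*l^3 - 201*l^2 - 174*l - 40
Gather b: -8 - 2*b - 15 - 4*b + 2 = -6*b - 21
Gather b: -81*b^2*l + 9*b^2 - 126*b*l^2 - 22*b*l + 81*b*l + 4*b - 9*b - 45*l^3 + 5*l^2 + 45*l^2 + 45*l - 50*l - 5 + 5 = b^2*(9 - 81*l) + b*(-126*l^2 + 59*l - 5) - 45*l^3 + 50*l^2 - 5*l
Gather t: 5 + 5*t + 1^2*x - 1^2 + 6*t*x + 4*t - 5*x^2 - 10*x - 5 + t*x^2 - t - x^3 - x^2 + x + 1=t*(x^2 + 6*x + 8) - x^3 - 6*x^2 - 8*x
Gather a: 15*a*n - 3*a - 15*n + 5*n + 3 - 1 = a*(15*n - 3) - 10*n + 2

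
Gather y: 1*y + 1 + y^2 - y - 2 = y^2 - 1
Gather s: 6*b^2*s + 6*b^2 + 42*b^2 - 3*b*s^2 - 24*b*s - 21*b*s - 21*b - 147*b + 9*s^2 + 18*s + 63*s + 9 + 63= 48*b^2 - 168*b + s^2*(9 - 3*b) + s*(6*b^2 - 45*b + 81) + 72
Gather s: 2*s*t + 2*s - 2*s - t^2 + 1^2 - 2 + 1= 2*s*t - t^2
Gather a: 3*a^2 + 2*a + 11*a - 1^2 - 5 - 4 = 3*a^2 + 13*a - 10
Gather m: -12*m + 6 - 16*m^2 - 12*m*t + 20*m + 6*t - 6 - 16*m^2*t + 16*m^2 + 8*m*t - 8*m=-16*m^2*t - 4*m*t + 6*t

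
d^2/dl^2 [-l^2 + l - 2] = -2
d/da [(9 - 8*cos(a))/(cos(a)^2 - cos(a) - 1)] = (-8*cos(a)^2 + 18*cos(a) - 17)*sin(a)/(sin(a)^2 + cos(a))^2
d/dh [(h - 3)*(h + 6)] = 2*h + 3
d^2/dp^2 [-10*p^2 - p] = -20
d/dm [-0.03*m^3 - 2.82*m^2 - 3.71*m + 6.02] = -0.09*m^2 - 5.64*m - 3.71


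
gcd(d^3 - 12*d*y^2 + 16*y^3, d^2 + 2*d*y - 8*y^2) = -d^2 - 2*d*y + 8*y^2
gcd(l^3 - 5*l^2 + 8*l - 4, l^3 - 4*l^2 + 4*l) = l^2 - 4*l + 4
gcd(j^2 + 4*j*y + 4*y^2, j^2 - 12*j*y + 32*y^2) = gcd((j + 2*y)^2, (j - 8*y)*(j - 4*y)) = 1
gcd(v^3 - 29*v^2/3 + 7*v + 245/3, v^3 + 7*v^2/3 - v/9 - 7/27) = v + 7/3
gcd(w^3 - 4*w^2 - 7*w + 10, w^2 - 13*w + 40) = w - 5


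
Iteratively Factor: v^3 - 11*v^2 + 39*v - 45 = (v - 5)*(v^2 - 6*v + 9) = (v - 5)*(v - 3)*(v - 3)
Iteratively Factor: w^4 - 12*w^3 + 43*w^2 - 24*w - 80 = (w - 4)*(w^3 - 8*w^2 + 11*w + 20) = (w - 4)^2*(w^2 - 4*w - 5) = (w - 4)^2*(w + 1)*(w - 5)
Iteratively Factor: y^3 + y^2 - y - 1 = (y + 1)*(y^2 - 1) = (y + 1)^2*(y - 1)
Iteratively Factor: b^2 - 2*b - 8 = (b + 2)*(b - 4)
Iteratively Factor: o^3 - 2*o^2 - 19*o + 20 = (o + 4)*(o^2 - 6*o + 5) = (o - 1)*(o + 4)*(o - 5)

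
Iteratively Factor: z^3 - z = (z - 1)*(z^2 + z) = (z - 1)*(z + 1)*(z)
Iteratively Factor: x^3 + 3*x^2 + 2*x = (x)*(x^2 + 3*x + 2) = x*(x + 1)*(x + 2)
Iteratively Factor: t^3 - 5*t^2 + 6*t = (t - 2)*(t^2 - 3*t) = t*(t - 2)*(t - 3)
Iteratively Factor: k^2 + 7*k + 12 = (k + 3)*(k + 4)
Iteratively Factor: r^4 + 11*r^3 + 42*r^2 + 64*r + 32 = (r + 4)*(r^3 + 7*r^2 + 14*r + 8) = (r + 2)*(r + 4)*(r^2 + 5*r + 4) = (r + 1)*(r + 2)*(r + 4)*(r + 4)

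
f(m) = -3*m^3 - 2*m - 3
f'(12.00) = -1298.00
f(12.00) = -5211.00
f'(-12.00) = -1298.00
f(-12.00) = 5205.00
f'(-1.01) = -11.18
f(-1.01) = 2.11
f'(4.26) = -165.33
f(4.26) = -243.45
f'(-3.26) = -97.65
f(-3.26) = 107.46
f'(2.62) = -63.78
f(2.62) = -62.19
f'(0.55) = -4.72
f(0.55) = -4.60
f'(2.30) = -49.61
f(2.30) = -44.10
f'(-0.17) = -2.26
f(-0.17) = -2.65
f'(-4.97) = -224.31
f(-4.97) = 375.23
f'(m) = -9*m^2 - 2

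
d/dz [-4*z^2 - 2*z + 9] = -8*z - 2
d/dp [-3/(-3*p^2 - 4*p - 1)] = 6*(-3*p - 2)/(3*p^2 + 4*p + 1)^2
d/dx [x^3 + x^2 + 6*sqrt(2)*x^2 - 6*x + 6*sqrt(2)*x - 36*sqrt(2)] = 3*x^2 + 2*x + 12*sqrt(2)*x - 6 + 6*sqrt(2)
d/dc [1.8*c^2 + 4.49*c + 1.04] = 3.6*c + 4.49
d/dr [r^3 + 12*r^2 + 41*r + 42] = 3*r^2 + 24*r + 41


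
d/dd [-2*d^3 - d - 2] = -6*d^2 - 1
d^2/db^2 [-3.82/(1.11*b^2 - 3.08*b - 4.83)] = (-9.413244*b^2 + 26.119632*b + 3.82*(2.22*b - 3.08)*(4.44*b - 6.16) + 40.960332)/(-1.11*b^2 + 3.08*b + 4.83)^3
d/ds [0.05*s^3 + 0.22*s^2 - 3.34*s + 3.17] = 0.15*s^2 + 0.44*s - 3.34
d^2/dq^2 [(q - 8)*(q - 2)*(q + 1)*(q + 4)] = 12*q^2 - 30*q - 60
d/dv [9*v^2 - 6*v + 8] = 18*v - 6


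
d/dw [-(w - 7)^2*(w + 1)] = (5 - 3*w)*(w - 7)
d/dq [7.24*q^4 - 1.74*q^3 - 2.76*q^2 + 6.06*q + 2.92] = 28.96*q^3 - 5.22*q^2 - 5.52*q + 6.06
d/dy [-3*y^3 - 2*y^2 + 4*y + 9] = -9*y^2 - 4*y + 4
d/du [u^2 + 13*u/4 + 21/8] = 2*u + 13/4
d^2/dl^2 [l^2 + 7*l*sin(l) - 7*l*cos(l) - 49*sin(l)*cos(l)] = 7*sqrt(2)*l*cos(l + pi/4) + 98*sin(2*l) + 14*sqrt(2)*sin(l + pi/4) + 2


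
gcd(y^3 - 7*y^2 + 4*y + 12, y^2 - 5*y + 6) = y - 2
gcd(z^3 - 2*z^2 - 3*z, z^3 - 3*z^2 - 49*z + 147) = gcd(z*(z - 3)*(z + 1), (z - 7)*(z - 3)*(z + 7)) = z - 3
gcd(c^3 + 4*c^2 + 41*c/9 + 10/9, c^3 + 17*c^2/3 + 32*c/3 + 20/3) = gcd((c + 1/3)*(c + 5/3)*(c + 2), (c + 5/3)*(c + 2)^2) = c^2 + 11*c/3 + 10/3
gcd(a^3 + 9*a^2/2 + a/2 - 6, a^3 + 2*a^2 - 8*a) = a + 4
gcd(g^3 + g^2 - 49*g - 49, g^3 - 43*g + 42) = g + 7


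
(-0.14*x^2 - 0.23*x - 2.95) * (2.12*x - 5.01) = -0.2968*x^3 + 0.2138*x^2 - 5.1017*x + 14.7795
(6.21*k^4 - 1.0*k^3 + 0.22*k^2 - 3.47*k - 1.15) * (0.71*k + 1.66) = 4.4091*k^5 + 9.5986*k^4 - 1.5038*k^3 - 2.0985*k^2 - 6.5767*k - 1.909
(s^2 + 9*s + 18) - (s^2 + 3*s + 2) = 6*s + 16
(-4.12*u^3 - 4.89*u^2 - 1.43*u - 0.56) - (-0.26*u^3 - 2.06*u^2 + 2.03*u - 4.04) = -3.86*u^3 - 2.83*u^2 - 3.46*u + 3.48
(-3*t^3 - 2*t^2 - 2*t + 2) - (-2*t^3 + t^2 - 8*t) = -t^3 - 3*t^2 + 6*t + 2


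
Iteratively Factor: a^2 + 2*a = (a + 2)*(a)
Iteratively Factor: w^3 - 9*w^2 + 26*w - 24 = (w - 3)*(w^2 - 6*w + 8) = (w - 4)*(w - 3)*(w - 2)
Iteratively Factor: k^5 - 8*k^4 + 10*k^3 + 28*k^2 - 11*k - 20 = (k + 1)*(k^4 - 9*k^3 + 19*k^2 + 9*k - 20) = (k + 1)^2*(k^3 - 10*k^2 + 29*k - 20) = (k - 1)*(k + 1)^2*(k^2 - 9*k + 20) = (k - 5)*(k - 1)*(k + 1)^2*(k - 4)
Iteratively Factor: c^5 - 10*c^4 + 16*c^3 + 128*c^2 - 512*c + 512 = (c + 4)*(c^4 - 14*c^3 + 72*c^2 - 160*c + 128) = (c - 4)*(c + 4)*(c^3 - 10*c^2 + 32*c - 32) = (c - 4)^2*(c + 4)*(c^2 - 6*c + 8) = (c - 4)^2*(c - 2)*(c + 4)*(c - 4)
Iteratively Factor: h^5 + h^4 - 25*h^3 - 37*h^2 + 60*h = (h)*(h^4 + h^3 - 25*h^2 - 37*h + 60) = h*(h - 1)*(h^3 + 2*h^2 - 23*h - 60) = h*(h - 5)*(h - 1)*(h^2 + 7*h + 12) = h*(h - 5)*(h - 1)*(h + 4)*(h + 3)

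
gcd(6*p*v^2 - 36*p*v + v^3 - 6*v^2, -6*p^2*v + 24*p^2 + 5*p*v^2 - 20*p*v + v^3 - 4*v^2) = 6*p + v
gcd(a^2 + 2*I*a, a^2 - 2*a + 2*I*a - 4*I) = a + 2*I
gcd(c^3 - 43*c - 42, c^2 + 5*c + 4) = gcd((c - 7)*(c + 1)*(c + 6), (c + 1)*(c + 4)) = c + 1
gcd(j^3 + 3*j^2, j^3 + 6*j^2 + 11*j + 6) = j + 3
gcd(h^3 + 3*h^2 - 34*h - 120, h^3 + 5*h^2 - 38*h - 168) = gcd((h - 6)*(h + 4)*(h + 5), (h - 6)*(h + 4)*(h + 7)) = h^2 - 2*h - 24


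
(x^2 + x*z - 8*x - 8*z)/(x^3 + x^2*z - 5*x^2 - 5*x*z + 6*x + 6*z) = (x - 8)/(x^2 - 5*x + 6)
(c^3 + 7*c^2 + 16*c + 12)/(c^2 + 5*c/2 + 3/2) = 2*(c^3 + 7*c^2 + 16*c + 12)/(2*c^2 + 5*c + 3)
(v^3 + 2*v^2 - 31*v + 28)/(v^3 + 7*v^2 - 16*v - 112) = (v - 1)/(v + 4)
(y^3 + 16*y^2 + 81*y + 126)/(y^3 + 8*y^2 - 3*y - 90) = (y^2 + 10*y + 21)/(y^2 + 2*y - 15)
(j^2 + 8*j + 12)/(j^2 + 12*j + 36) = (j + 2)/(j + 6)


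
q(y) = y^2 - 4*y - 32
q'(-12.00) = -28.00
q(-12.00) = 160.00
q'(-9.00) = -22.00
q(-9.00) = 85.00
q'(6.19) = 8.38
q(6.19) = -18.44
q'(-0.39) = -4.78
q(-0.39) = -30.29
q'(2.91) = 1.82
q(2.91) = -35.17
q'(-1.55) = -7.10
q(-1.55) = -23.40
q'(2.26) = 0.52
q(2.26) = -35.93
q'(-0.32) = -4.64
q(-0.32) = -30.62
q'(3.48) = 2.96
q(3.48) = -33.81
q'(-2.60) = -9.20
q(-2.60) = -14.84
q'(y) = 2*y - 4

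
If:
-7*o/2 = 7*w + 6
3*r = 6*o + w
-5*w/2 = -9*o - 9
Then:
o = -312/287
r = -654/287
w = -90/287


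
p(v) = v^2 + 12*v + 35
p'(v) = 2*v + 12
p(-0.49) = 29.36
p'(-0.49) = 11.02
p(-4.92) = 0.17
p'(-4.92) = 2.16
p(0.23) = 37.81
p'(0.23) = 12.46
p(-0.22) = 32.41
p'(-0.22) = 11.56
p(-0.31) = 31.38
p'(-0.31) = 11.38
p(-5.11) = -0.21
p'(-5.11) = 1.78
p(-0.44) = 29.91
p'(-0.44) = 11.12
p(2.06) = 63.96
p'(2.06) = 16.12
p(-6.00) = -1.00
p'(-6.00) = 0.00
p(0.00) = 35.00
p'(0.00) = 12.00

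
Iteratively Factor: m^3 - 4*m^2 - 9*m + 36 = (m - 4)*(m^2 - 9) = (m - 4)*(m + 3)*(m - 3)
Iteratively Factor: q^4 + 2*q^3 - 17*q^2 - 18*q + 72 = (q + 3)*(q^3 - q^2 - 14*q + 24) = (q - 3)*(q + 3)*(q^2 + 2*q - 8) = (q - 3)*(q + 3)*(q + 4)*(q - 2)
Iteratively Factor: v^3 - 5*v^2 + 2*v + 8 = (v + 1)*(v^2 - 6*v + 8) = (v - 2)*(v + 1)*(v - 4)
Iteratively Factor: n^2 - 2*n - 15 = (n - 5)*(n + 3)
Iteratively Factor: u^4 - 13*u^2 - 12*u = (u + 1)*(u^3 - u^2 - 12*u) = (u - 4)*(u + 1)*(u^2 + 3*u) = u*(u - 4)*(u + 1)*(u + 3)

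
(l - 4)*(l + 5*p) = l^2 + 5*l*p - 4*l - 20*p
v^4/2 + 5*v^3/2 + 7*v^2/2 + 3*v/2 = v*(v/2 + 1/2)*(v + 1)*(v + 3)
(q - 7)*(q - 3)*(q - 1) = q^3 - 11*q^2 + 31*q - 21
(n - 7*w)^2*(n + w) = n^3 - 13*n^2*w + 35*n*w^2 + 49*w^3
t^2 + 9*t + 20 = (t + 4)*(t + 5)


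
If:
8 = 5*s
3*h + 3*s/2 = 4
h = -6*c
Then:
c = -4/45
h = 8/15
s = 8/5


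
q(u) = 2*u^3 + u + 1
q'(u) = 6*u^2 + 1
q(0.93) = 3.54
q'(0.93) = 6.19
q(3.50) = 90.25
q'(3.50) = 74.50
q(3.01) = 58.55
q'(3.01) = 55.36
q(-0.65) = -0.20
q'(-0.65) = 3.54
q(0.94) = 3.60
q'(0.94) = 6.30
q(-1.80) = -12.46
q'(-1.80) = 20.44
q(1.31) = 6.81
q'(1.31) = 11.30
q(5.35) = 312.61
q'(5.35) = 172.74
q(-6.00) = -437.00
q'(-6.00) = 217.00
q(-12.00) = -3467.00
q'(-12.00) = 865.00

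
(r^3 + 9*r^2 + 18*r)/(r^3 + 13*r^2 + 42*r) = (r + 3)/(r + 7)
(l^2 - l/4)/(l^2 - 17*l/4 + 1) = l/(l - 4)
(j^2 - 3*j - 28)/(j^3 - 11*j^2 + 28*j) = (j + 4)/(j*(j - 4))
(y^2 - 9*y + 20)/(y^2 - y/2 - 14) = 2*(y - 5)/(2*y + 7)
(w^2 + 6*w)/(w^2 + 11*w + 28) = w*(w + 6)/(w^2 + 11*w + 28)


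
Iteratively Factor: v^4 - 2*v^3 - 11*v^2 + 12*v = (v - 4)*(v^3 + 2*v^2 - 3*v) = (v - 4)*(v + 3)*(v^2 - v) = (v - 4)*(v - 1)*(v + 3)*(v)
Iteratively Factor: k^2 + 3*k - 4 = (k + 4)*(k - 1)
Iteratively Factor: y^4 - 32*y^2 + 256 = (y - 4)*(y^3 + 4*y^2 - 16*y - 64) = (y - 4)*(y + 4)*(y^2 - 16) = (y - 4)*(y + 4)^2*(y - 4)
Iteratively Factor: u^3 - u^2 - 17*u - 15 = (u + 3)*(u^2 - 4*u - 5) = (u + 1)*(u + 3)*(u - 5)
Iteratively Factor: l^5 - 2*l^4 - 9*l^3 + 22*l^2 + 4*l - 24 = (l - 2)*(l^4 - 9*l^2 + 4*l + 12) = (l - 2)^2*(l^3 + 2*l^2 - 5*l - 6) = (l - 2)^2*(l + 3)*(l^2 - l - 2) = (l - 2)^3*(l + 3)*(l + 1)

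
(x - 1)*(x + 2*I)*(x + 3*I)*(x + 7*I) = x^4 - x^3 + 12*I*x^3 - 41*x^2 - 12*I*x^2 + 41*x - 42*I*x + 42*I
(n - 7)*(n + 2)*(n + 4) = n^3 - n^2 - 34*n - 56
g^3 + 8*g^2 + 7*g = g*(g + 1)*(g + 7)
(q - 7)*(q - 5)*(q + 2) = q^3 - 10*q^2 + 11*q + 70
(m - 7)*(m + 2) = m^2 - 5*m - 14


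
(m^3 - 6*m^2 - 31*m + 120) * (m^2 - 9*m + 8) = m^5 - 15*m^4 + 31*m^3 + 351*m^2 - 1328*m + 960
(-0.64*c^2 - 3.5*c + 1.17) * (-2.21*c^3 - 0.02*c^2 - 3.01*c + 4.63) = 1.4144*c^5 + 7.7478*c^4 - 0.5893*c^3 + 7.5484*c^2 - 19.7267*c + 5.4171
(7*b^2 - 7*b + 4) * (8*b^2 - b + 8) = 56*b^4 - 63*b^3 + 95*b^2 - 60*b + 32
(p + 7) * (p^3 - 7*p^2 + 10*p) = p^4 - 39*p^2 + 70*p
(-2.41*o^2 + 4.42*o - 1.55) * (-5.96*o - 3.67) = 14.3636*o^3 - 17.4985*o^2 - 6.9834*o + 5.6885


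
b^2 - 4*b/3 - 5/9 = (b - 5/3)*(b + 1/3)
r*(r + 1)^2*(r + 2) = r^4 + 4*r^3 + 5*r^2 + 2*r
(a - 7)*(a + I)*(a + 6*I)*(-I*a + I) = -I*a^4 + 7*a^3 + 8*I*a^3 - 56*a^2 - I*a^2 + 49*a - 48*I*a + 42*I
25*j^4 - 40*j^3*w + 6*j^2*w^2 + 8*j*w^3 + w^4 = (-j + w)^2*(5*j + w)^2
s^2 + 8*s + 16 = (s + 4)^2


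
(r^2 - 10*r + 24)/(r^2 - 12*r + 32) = (r - 6)/(r - 8)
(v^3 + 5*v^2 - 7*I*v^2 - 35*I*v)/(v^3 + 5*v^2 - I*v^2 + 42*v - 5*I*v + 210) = v/(v + 6*I)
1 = 1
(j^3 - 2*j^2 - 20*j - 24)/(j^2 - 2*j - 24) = (j^2 + 4*j + 4)/(j + 4)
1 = 1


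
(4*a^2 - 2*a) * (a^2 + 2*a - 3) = 4*a^4 + 6*a^3 - 16*a^2 + 6*a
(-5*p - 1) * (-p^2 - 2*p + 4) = 5*p^3 + 11*p^2 - 18*p - 4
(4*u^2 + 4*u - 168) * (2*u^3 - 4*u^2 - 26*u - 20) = 8*u^5 - 8*u^4 - 456*u^3 + 488*u^2 + 4288*u + 3360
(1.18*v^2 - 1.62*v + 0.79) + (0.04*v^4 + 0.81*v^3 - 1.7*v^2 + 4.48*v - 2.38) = 0.04*v^4 + 0.81*v^3 - 0.52*v^2 + 2.86*v - 1.59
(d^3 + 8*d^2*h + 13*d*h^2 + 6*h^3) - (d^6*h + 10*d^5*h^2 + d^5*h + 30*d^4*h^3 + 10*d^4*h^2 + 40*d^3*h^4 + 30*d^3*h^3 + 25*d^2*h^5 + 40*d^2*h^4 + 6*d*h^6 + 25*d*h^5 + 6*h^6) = -d^6*h - 10*d^5*h^2 - d^5*h - 30*d^4*h^3 - 10*d^4*h^2 - 40*d^3*h^4 - 30*d^3*h^3 + d^3 - 25*d^2*h^5 - 40*d^2*h^4 + 8*d^2*h - 6*d*h^6 - 25*d*h^5 + 13*d*h^2 - 6*h^6 + 6*h^3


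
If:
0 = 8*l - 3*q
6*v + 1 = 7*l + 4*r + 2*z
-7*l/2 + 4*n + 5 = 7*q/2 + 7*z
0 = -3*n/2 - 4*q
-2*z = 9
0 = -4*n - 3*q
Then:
No Solution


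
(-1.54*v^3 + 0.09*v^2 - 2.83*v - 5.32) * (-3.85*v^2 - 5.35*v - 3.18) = 5.929*v^5 + 7.8925*v^4 + 15.3112*v^3 + 35.3363*v^2 + 37.4614*v + 16.9176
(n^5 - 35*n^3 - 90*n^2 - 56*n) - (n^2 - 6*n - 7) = n^5 - 35*n^3 - 91*n^2 - 50*n + 7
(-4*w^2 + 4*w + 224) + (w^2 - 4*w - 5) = 219 - 3*w^2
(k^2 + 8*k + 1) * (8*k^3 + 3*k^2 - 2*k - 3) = 8*k^5 + 67*k^4 + 30*k^3 - 16*k^2 - 26*k - 3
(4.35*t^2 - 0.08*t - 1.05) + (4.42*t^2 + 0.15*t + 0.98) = 8.77*t^2 + 0.07*t - 0.0700000000000001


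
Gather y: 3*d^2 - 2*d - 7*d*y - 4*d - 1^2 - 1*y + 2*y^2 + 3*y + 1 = 3*d^2 - 6*d + 2*y^2 + y*(2 - 7*d)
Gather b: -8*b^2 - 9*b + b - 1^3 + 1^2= -8*b^2 - 8*b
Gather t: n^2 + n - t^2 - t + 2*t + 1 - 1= n^2 + n - t^2 + t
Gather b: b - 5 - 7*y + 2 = b - 7*y - 3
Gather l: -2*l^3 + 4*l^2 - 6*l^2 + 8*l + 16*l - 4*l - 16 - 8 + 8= -2*l^3 - 2*l^2 + 20*l - 16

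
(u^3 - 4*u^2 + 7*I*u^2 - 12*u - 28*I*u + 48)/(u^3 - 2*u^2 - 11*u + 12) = (u^2 + 7*I*u - 12)/(u^2 + 2*u - 3)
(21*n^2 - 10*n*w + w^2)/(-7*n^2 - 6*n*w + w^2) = (-3*n + w)/(n + w)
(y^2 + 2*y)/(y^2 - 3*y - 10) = y/(y - 5)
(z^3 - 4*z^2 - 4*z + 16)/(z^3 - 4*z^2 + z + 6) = (z^2 - 2*z - 8)/(z^2 - 2*z - 3)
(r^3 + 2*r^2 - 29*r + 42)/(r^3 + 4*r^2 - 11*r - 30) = (r^2 + 5*r - 14)/(r^2 + 7*r + 10)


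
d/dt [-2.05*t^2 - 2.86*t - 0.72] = -4.1*t - 2.86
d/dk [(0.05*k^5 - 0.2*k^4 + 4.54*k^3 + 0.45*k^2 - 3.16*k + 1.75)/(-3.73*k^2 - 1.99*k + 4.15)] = (-0.5595*k^6 + 1.094*k^5 - 14.7027*k^4 - 21.3892*k^3 + 43.8407*k^2 + 16.79*k - 9.6315)/(13.9129*k^4 + 14.8454*k^3 - 26.9989*k^2 - 16.517*k + 17.2225)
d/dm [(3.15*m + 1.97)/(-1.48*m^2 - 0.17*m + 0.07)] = (4.662*m^2 + 5.8312*m + 0.5554)/(2.1904*m^4 + 0.5032*m^3 - 0.1783*m^2 - 0.0238*m + 0.0049)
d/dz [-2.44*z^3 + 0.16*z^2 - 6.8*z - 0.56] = -7.32*z^2 + 0.32*z - 6.8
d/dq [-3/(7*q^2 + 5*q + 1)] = 3*(14*q + 5)/(7*q^2 + 5*q + 1)^2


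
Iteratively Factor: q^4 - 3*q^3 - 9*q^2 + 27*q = (q - 3)*(q^3 - 9*q) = (q - 3)*(q + 3)*(q^2 - 3*q) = (q - 3)^2*(q + 3)*(q)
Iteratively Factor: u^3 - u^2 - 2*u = (u)*(u^2 - u - 2) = u*(u - 2)*(u + 1)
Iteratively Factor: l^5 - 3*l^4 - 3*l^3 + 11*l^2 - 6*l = (l - 3)*(l^4 - 3*l^2 + 2*l) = l*(l - 3)*(l^3 - 3*l + 2) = l*(l - 3)*(l - 1)*(l^2 + l - 2) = l*(l - 3)*(l - 1)^2*(l + 2)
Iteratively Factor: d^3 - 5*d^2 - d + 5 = (d + 1)*(d^2 - 6*d + 5) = (d - 1)*(d + 1)*(d - 5)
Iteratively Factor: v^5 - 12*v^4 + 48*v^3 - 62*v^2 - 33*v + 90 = (v - 2)*(v^4 - 10*v^3 + 28*v^2 - 6*v - 45) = (v - 3)*(v - 2)*(v^3 - 7*v^2 + 7*v + 15) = (v - 3)*(v - 2)*(v + 1)*(v^2 - 8*v + 15) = (v - 3)^2*(v - 2)*(v + 1)*(v - 5)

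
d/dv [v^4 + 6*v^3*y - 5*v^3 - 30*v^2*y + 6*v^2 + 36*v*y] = 4*v^3 + 18*v^2*y - 15*v^2 - 60*v*y + 12*v + 36*y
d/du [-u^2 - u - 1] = -2*u - 1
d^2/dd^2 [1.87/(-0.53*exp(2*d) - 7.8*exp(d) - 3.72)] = (-1.87*(1.06*exp(d) + 7.8)*(2.12*exp(d) + 15.6)*exp(d) + (3.9644*exp(d) + 14.586)*(0.53*exp(2*d) + 7.8*exp(d) + 3.72))*exp(d)/(0.53*exp(2*d) + 7.8*exp(d) + 3.72)^3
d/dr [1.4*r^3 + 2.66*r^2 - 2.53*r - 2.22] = 4.2*r^2 + 5.32*r - 2.53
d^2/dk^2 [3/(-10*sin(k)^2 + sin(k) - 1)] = 3*(400*sin(k)^4 - 30*sin(k)^3 - 639*sin(k)^2 + 61*sin(k) + 18)/(10*sin(k)^2 - sin(k) + 1)^3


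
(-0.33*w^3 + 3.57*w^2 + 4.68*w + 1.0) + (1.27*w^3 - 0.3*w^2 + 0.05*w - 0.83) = 0.94*w^3 + 3.27*w^2 + 4.73*w + 0.17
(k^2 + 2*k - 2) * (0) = 0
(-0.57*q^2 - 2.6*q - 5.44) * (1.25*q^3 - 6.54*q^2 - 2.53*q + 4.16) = -0.7125*q^5 + 0.4778*q^4 + 11.6461*q^3 + 39.7844*q^2 + 2.9472*q - 22.6304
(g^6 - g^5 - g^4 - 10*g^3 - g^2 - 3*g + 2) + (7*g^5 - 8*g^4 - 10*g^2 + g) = g^6 + 6*g^5 - 9*g^4 - 10*g^3 - 11*g^2 - 2*g + 2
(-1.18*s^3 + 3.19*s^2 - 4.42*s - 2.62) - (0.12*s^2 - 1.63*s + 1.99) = -1.18*s^3 + 3.07*s^2 - 2.79*s - 4.61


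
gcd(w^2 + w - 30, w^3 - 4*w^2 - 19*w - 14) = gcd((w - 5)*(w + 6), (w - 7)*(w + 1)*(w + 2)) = 1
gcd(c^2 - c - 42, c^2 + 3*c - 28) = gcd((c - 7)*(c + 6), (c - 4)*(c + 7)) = 1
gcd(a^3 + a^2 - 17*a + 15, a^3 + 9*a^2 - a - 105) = a^2 + 2*a - 15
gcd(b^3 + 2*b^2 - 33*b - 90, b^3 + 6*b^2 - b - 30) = b^2 + 8*b + 15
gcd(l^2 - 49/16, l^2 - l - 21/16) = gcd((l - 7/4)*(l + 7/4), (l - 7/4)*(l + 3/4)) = l - 7/4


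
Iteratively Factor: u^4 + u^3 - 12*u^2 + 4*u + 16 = (u - 2)*(u^3 + 3*u^2 - 6*u - 8) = (u - 2)^2*(u^2 + 5*u + 4) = (u - 2)^2*(u + 1)*(u + 4)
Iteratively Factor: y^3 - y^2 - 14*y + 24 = (y + 4)*(y^2 - 5*y + 6) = (y - 3)*(y + 4)*(y - 2)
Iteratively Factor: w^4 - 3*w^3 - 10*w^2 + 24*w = (w - 4)*(w^3 + w^2 - 6*w) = (w - 4)*(w - 2)*(w^2 + 3*w) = w*(w - 4)*(w - 2)*(w + 3)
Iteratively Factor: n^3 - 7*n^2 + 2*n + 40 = (n - 5)*(n^2 - 2*n - 8) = (n - 5)*(n + 2)*(n - 4)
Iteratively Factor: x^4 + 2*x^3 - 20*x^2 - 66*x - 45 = (x + 3)*(x^3 - x^2 - 17*x - 15) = (x + 1)*(x + 3)*(x^2 - 2*x - 15) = (x + 1)*(x + 3)^2*(x - 5)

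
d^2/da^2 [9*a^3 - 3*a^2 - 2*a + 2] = 54*a - 6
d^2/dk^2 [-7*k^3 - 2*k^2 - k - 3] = -42*k - 4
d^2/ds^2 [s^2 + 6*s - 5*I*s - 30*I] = 2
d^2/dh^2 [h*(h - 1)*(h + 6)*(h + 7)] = 12*h^2 + 72*h + 58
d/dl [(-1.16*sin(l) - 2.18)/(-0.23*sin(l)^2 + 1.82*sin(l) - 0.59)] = (-0.2668*sin(l)^2 - 1.0028*sin(l) + 4.652)*cos(l)/(0.0529*sin(l)^4 - 0.8372*sin(l)^3 + 3.5838*sin(l)^2 - 2.1476*sin(l) + 0.3481)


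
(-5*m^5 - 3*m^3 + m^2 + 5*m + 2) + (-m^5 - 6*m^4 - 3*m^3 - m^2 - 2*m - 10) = -6*m^5 - 6*m^4 - 6*m^3 + 3*m - 8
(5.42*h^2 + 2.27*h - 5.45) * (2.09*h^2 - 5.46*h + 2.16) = 11.3278*h^4 - 24.8489*h^3 - 12.0775*h^2 + 34.6602*h - 11.772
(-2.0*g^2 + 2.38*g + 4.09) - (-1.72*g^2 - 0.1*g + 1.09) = -0.28*g^2 + 2.48*g + 3.0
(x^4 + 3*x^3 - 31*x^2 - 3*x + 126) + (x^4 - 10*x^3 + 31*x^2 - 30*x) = 2*x^4 - 7*x^3 - 33*x + 126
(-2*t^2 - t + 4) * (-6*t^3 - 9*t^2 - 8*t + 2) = 12*t^5 + 24*t^4 + t^3 - 32*t^2 - 34*t + 8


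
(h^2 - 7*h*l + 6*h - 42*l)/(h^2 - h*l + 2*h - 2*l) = (h^2 - 7*h*l + 6*h - 42*l)/(h^2 - h*l + 2*h - 2*l)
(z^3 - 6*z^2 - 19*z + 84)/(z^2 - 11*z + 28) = (z^2 + z - 12)/(z - 4)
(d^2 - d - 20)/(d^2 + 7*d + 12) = (d - 5)/(d + 3)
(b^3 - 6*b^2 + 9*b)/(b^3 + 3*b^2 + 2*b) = (b^2 - 6*b + 9)/(b^2 + 3*b + 2)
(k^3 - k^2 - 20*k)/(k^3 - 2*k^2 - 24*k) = (k - 5)/(k - 6)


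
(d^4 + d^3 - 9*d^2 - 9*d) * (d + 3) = d^5 + 4*d^4 - 6*d^3 - 36*d^2 - 27*d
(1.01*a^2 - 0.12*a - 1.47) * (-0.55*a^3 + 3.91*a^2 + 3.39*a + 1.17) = -0.5555*a^5 + 4.0151*a^4 + 3.7632*a^3 - 4.9728*a^2 - 5.1237*a - 1.7199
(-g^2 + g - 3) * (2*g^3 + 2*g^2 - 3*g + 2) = -2*g^5 - g^3 - 11*g^2 + 11*g - 6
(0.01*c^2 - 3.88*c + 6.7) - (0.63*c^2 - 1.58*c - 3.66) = -0.62*c^2 - 2.3*c + 10.36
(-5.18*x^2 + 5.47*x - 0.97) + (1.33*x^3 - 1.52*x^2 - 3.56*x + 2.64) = 1.33*x^3 - 6.7*x^2 + 1.91*x + 1.67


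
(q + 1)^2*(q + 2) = q^3 + 4*q^2 + 5*q + 2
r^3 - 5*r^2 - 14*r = r*(r - 7)*(r + 2)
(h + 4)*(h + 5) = h^2 + 9*h + 20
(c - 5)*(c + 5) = c^2 - 25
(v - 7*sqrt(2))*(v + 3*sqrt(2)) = v^2 - 4*sqrt(2)*v - 42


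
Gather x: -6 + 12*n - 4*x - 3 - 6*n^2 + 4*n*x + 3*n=-6*n^2 + 15*n + x*(4*n - 4) - 9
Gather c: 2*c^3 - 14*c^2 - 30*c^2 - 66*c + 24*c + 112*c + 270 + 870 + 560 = 2*c^3 - 44*c^2 + 70*c + 1700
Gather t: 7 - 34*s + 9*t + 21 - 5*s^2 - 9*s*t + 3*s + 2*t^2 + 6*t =-5*s^2 - 31*s + 2*t^2 + t*(15 - 9*s) + 28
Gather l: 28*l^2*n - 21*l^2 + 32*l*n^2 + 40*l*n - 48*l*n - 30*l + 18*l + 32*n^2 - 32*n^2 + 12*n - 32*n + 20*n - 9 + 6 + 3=l^2*(28*n - 21) + l*(32*n^2 - 8*n - 12)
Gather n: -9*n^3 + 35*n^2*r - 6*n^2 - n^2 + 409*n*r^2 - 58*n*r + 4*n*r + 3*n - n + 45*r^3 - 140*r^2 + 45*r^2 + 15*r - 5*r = -9*n^3 + n^2*(35*r - 7) + n*(409*r^2 - 54*r + 2) + 45*r^3 - 95*r^2 + 10*r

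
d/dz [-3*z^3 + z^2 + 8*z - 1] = -9*z^2 + 2*z + 8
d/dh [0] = 0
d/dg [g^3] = 3*g^2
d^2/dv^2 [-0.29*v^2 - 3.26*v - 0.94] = -0.580000000000000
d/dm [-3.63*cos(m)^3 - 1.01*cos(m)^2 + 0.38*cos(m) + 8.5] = (10.89*cos(m)^2 + 2.02*cos(m) - 0.38)*sin(m)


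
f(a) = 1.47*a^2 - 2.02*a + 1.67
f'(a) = 2.94*a - 2.02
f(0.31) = 1.19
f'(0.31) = -1.11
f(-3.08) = 21.84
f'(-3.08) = -11.08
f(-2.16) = 12.89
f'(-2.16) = -8.37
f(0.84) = 1.01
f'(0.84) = 0.45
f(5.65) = 37.18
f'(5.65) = 14.59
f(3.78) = 15.04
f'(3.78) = 9.09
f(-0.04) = 1.75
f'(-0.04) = -2.14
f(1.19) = 1.35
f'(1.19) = 1.48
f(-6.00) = 66.71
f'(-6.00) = -19.66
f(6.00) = 42.47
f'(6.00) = 15.62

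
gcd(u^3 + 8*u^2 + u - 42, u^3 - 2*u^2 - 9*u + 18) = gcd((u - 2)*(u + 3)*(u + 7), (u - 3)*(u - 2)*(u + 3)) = u^2 + u - 6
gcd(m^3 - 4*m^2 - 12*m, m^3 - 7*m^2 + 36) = m^2 - 4*m - 12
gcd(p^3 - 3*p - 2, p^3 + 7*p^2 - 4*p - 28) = p - 2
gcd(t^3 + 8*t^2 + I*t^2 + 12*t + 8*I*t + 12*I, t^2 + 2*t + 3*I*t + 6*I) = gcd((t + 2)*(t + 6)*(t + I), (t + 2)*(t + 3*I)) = t + 2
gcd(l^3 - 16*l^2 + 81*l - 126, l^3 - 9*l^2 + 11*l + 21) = l^2 - 10*l + 21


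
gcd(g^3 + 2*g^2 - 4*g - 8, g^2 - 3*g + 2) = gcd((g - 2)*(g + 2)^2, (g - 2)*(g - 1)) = g - 2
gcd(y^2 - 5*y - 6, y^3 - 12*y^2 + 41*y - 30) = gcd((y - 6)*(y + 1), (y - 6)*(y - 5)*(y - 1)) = y - 6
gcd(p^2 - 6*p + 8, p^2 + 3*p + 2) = 1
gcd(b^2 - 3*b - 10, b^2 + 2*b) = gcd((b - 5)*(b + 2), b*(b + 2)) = b + 2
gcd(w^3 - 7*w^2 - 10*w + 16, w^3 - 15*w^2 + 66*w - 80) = w - 8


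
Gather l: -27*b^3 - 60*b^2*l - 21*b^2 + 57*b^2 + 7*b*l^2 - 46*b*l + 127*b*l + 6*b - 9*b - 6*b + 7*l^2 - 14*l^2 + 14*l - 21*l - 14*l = -27*b^3 + 36*b^2 - 9*b + l^2*(7*b - 7) + l*(-60*b^2 + 81*b - 21)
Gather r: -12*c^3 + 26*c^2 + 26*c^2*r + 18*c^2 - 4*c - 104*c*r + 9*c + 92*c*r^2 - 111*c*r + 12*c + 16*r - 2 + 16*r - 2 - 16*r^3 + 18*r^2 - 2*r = -12*c^3 + 44*c^2 + 17*c - 16*r^3 + r^2*(92*c + 18) + r*(26*c^2 - 215*c + 30) - 4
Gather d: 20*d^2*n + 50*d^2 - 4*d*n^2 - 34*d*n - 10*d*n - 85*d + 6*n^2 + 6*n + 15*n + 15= d^2*(20*n + 50) + d*(-4*n^2 - 44*n - 85) + 6*n^2 + 21*n + 15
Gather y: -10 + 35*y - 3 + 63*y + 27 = 98*y + 14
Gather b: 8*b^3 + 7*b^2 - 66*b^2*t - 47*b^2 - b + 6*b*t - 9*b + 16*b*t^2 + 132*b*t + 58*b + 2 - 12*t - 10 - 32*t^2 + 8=8*b^3 + b^2*(-66*t - 40) + b*(16*t^2 + 138*t + 48) - 32*t^2 - 12*t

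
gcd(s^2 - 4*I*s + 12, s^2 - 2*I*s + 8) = s + 2*I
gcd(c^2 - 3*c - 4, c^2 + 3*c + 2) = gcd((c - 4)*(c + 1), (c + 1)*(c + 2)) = c + 1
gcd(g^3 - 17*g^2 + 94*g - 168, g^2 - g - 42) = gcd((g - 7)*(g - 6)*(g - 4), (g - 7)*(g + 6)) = g - 7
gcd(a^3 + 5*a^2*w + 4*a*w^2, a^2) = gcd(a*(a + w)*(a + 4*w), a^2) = a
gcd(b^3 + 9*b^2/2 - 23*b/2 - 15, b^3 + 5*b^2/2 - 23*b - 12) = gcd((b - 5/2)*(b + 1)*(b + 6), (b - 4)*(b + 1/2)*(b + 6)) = b + 6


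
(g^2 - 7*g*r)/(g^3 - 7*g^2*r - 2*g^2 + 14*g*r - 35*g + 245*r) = g/(g^2 - 2*g - 35)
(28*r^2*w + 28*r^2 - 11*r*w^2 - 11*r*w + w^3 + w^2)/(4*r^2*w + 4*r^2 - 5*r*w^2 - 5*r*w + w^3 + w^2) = (7*r - w)/(r - w)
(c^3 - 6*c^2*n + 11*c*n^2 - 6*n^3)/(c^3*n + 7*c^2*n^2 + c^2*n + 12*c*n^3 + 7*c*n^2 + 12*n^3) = (c^3 - 6*c^2*n + 11*c*n^2 - 6*n^3)/(n*(c^3 + 7*c^2*n + c^2 + 12*c*n^2 + 7*c*n + 12*n^2))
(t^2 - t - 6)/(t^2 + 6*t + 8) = (t - 3)/(t + 4)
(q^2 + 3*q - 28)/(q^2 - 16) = (q + 7)/(q + 4)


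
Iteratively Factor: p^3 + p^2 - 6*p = (p + 3)*(p^2 - 2*p) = (p - 2)*(p + 3)*(p)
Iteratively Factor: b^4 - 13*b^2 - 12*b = (b)*(b^3 - 13*b - 12) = b*(b + 1)*(b^2 - b - 12) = b*(b - 4)*(b + 1)*(b + 3)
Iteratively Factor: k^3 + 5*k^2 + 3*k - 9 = (k + 3)*(k^2 + 2*k - 3) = (k + 3)^2*(k - 1)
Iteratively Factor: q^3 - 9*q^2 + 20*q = (q)*(q^2 - 9*q + 20) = q*(q - 4)*(q - 5)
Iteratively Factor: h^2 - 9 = (h - 3)*(h + 3)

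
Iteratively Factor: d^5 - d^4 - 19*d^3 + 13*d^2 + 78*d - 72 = (d - 4)*(d^4 + 3*d^3 - 7*d^2 - 15*d + 18) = (d - 4)*(d - 2)*(d^3 + 5*d^2 + 3*d - 9) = (d - 4)*(d - 2)*(d + 3)*(d^2 + 2*d - 3) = (d - 4)*(d - 2)*(d - 1)*(d + 3)*(d + 3)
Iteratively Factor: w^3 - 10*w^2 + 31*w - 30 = (w - 3)*(w^2 - 7*w + 10) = (w - 5)*(w - 3)*(w - 2)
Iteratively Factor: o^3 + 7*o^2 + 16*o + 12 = (o + 2)*(o^2 + 5*o + 6) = (o + 2)*(o + 3)*(o + 2)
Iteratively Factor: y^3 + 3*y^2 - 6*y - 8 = (y + 4)*(y^2 - y - 2) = (y - 2)*(y + 4)*(y + 1)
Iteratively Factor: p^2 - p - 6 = (p + 2)*(p - 3)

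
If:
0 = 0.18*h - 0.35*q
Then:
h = 1.94444444444444*q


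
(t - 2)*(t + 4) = t^2 + 2*t - 8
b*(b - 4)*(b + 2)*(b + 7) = b^4 + 5*b^3 - 22*b^2 - 56*b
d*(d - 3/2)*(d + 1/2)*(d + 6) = d^4 + 5*d^3 - 27*d^2/4 - 9*d/2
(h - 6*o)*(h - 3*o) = h^2 - 9*h*o + 18*o^2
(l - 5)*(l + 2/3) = l^2 - 13*l/3 - 10/3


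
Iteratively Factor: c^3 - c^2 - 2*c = (c + 1)*(c^2 - 2*c) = (c - 2)*(c + 1)*(c)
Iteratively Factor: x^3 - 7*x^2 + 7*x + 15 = (x + 1)*(x^2 - 8*x + 15) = (x - 3)*(x + 1)*(x - 5)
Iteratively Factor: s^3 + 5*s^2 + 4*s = (s + 1)*(s^2 + 4*s) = s*(s + 1)*(s + 4)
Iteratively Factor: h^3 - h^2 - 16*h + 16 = (h + 4)*(h^2 - 5*h + 4) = (h - 4)*(h + 4)*(h - 1)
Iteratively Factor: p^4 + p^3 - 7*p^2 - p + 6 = (p + 1)*(p^3 - 7*p + 6) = (p + 1)*(p + 3)*(p^2 - 3*p + 2) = (p - 1)*(p + 1)*(p + 3)*(p - 2)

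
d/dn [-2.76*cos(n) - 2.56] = 2.76*sin(n)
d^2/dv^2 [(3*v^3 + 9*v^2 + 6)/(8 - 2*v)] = 3*(-v^3 + 12*v^2 - 48*v - 50)/(v^3 - 12*v^2 + 48*v - 64)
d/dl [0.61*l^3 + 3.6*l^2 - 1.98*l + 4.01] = 1.83*l^2 + 7.2*l - 1.98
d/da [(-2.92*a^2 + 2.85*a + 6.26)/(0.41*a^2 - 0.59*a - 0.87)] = (0.5543*a^2 - 0.0523999999999996*a + 1.2139)/(0.1681*a^4 - 0.4838*a^3 - 0.3653*a^2 + 1.0266*a + 0.7569)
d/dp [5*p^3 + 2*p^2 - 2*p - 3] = 15*p^2 + 4*p - 2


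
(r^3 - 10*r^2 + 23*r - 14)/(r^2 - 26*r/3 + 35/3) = 3*(r^2 - 3*r + 2)/(3*r - 5)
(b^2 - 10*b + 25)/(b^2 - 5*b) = (b - 5)/b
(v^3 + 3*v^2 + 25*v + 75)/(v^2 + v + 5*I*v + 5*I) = (v^2 + v*(3 - 5*I) - 15*I)/(v + 1)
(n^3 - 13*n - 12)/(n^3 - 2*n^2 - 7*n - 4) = (n + 3)/(n + 1)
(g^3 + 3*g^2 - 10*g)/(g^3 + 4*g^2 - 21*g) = (g^2 + 3*g - 10)/(g^2 + 4*g - 21)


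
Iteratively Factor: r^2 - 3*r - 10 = (r - 5)*(r + 2)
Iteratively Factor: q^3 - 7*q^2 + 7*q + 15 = (q - 3)*(q^2 - 4*q - 5) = (q - 3)*(q + 1)*(q - 5)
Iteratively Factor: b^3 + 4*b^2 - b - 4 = (b + 1)*(b^2 + 3*b - 4) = (b - 1)*(b + 1)*(b + 4)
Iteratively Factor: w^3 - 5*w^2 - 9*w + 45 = (w - 5)*(w^2 - 9) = (w - 5)*(w + 3)*(w - 3)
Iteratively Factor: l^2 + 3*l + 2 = (l + 2)*(l + 1)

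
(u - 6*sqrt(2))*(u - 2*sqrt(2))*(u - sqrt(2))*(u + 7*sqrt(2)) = u^4 - 2*sqrt(2)*u^3 - 86*u^2 + 256*sqrt(2)*u - 336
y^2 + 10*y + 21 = (y + 3)*(y + 7)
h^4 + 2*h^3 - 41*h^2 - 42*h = h*(h - 6)*(h + 1)*(h + 7)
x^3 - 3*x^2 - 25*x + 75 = (x - 5)*(x - 3)*(x + 5)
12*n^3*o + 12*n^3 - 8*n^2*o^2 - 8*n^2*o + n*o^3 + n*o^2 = (-6*n + o)*(-2*n + o)*(n*o + n)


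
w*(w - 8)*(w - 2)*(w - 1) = w^4 - 11*w^3 + 26*w^2 - 16*w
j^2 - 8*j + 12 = (j - 6)*(j - 2)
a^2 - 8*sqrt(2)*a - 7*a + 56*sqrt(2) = (a - 7)*(a - 8*sqrt(2))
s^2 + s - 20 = (s - 4)*(s + 5)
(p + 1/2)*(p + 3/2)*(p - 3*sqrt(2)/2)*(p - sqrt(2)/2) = p^4 - 2*sqrt(2)*p^3 + 2*p^3 - 4*sqrt(2)*p^2 + 9*p^2/4 - 3*sqrt(2)*p/2 + 3*p + 9/8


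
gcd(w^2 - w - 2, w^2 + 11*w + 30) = 1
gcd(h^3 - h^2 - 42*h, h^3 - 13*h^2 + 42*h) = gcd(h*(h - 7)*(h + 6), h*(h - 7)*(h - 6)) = h^2 - 7*h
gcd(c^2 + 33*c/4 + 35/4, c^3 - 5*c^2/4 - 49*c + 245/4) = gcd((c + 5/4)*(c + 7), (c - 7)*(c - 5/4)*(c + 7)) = c + 7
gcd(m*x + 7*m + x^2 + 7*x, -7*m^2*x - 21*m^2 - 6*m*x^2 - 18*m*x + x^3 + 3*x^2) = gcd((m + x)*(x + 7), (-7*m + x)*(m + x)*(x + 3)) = m + x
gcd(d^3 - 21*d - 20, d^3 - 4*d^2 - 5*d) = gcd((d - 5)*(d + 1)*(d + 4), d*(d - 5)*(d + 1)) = d^2 - 4*d - 5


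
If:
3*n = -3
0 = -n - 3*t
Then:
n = -1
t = 1/3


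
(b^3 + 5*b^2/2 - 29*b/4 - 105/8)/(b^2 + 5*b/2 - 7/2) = (b^2 - b - 15/4)/(b - 1)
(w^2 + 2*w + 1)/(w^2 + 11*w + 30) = (w^2 + 2*w + 1)/(w^2 + 11*w + 30)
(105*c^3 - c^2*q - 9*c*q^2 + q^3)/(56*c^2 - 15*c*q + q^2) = (-15*c^2 - 2*c*q + q^2)/(-8*c + q)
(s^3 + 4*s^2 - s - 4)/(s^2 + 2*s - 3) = (s^2 + 5*s + 4)/(s + 3)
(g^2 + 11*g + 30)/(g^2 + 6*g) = (g + 5)/g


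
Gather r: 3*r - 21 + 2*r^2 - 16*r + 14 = 2*r^2 - 13*r - 7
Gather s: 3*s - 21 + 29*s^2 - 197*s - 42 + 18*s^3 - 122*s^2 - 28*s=18*s^3 - 93*s^2 - 222*s - 63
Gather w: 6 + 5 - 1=10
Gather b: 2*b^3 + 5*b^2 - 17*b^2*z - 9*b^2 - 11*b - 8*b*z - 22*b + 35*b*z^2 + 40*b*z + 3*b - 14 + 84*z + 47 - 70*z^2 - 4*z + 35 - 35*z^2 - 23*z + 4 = 2*b^3 + b^2*(-17*z - 4) + b*(35*z^2 + 32*z - 30) - 105*z^2 + 57*z + 72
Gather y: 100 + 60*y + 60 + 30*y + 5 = 90*y + 165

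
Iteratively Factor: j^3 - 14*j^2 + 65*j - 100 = (j - 4)*(j^2 - 10*j + 25) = (j - 5)*(j - 4)*(j - 5)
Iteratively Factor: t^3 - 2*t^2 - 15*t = (t - 5)*(t^2 + 3*t) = t*(t - 5)*(t + 3)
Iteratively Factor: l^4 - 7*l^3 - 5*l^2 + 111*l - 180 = (l - 3)*(l^3 - 4*l^2 - 17*l + 60) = (l - 3)^2*(l^2 - l - 20) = (l - 3)^2*(l + 4)*(l - 5)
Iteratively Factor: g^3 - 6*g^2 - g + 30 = (g - 5)*(g^2 - g - 6) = (g - 5)*(g + 2)*(g - 3)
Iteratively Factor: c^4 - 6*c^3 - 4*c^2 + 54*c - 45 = (c - 3)*(c^3 - 3*c^2 - 13*c + 15) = (c - 5)*(c - 3)*(c^2 + 2*c - 3) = (c - 5)*(c - 3)*(c - 1)*(c + 3)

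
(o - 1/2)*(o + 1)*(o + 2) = o^3 + 5*o^2/2 + o/2 - 1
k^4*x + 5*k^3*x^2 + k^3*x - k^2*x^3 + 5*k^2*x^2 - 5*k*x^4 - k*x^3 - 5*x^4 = (k - x)*(k + x)*(k + 5*x)*(k*x + x)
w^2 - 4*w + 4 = (w - 2)^2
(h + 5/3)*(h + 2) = h^2 + 11*h/3 + 10/3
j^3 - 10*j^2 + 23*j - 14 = (j - 7)*(j - 2)*(j - 1)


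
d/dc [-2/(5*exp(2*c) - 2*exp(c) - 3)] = (20*exp(c) - 4)*exp(c)/(-5*exp(2*c) + 2*exp(c) + 3)^2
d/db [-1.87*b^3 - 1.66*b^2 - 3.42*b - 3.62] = -5.61*b^2 - 3.32*b - 3.42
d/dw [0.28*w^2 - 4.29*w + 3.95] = 0.56*w - 4.29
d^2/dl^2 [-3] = 0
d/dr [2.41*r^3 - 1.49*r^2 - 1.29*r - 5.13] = 7.23*r^2 - 2.98*r - 1.29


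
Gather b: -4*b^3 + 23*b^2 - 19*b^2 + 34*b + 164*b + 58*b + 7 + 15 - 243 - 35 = -4*b^3 + 4*b^2 + 256*b - 256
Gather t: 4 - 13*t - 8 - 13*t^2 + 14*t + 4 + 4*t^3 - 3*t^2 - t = 4*t^3 - 16*t^2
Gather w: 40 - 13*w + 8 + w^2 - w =w^2 - 14*w + 48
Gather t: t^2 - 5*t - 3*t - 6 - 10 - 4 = t^2 - 8*t - 20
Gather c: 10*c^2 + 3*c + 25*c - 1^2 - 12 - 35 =10*c^2 + 28*c - 48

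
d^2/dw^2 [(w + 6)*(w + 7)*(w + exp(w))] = w^2*exp(w) + 17*w*exp(w) + 6*w + 70*exp(w) + 26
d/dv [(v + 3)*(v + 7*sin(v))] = v + (v + 3)*(7*cos(v) + 1) + 7*sin(v)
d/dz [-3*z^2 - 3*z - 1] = -6*z - 3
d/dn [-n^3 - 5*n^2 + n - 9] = -3*n^2 - 10*n + 1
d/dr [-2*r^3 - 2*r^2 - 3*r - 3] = -6*r^2 - 4*r - 3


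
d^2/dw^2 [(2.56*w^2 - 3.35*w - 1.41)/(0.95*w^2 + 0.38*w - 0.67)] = (-7.89507*w^3 + 2.14149*w^2 - 15.84771*w - 1.60959)/(0.857375*w^6 + 1.02885*w^5 - 1.402485*w^4 - 1.396348*w^3 + 0.989121*w^2 + 0.511746*w - 0.300763)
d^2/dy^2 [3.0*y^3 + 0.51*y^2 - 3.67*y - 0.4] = 18.0*y + 1.02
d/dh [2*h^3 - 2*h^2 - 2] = 2*h*(3*h - 2)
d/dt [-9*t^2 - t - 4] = -18*t - 1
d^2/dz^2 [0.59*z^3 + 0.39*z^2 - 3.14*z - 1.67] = 3.54*z + 0.78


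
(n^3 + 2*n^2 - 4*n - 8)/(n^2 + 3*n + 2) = (n^2 - 4)/(n + 1)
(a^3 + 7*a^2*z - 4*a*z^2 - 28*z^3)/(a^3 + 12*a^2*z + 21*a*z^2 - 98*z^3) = (a + 2*z)/(a + 7*z)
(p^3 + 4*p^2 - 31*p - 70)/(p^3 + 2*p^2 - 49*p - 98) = (p - 5)/(p - 7)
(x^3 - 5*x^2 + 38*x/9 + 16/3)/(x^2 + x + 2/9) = (3*x^2 - 17*x + 24)/(3*x + 1)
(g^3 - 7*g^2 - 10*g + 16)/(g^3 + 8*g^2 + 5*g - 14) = (g - 8)/(g + 7)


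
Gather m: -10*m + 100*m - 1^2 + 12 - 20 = 90*m - 9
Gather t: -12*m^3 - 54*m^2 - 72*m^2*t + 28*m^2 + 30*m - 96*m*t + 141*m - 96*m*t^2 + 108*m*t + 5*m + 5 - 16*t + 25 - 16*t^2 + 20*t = -12*m^3 - 26*m^2 + 176*m + t^2*(-96*m - 16) + t*(-72*m^2 + 12*m + 4) + 30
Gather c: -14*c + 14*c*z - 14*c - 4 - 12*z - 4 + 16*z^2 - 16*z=c*(14*z - 28) + 16*z^2 - 28*z - 8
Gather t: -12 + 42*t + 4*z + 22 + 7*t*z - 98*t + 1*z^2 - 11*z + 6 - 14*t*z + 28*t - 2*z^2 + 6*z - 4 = t*(-7*z - 28) - z^2 - z + 12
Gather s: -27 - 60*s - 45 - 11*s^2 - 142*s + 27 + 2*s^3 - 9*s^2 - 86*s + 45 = 2*s^3 - 20*s^2 - 288*s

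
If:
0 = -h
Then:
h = 0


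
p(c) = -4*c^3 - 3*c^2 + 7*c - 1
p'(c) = -12*c^2 - 6*c + 7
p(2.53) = -67.27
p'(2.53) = -84.99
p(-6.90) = 1121.91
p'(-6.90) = -522.92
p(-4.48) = 267.09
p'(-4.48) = -206.96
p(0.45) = 1.18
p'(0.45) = 1.87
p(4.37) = -361.51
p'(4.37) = -248.38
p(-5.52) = 541.74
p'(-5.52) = -325.52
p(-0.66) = -5.78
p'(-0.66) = 5.73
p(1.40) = -8.06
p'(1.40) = -24.92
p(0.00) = -1.00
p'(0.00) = 7.00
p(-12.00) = 6395.00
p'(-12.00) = -1649.00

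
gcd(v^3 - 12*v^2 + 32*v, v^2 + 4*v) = v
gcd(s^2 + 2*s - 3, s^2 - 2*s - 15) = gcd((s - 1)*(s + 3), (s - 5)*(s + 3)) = s + 3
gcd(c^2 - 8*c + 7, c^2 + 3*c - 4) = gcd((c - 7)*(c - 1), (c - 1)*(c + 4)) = c - 1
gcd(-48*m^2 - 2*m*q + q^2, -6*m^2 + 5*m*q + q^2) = 6*m + q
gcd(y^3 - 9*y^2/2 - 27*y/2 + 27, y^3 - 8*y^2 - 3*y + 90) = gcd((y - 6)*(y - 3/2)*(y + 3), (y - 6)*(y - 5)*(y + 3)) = y^2 - 3*y - 18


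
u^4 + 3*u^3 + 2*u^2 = u^2*(u + 1)*(u + 2)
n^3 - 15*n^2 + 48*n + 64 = (n - 8)^2*(n + 1)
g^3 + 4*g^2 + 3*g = g*(g + 1)*(g + 3)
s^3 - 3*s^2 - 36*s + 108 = (s - 6)*(s - 3)*(s + 6)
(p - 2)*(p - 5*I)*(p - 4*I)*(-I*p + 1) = -I*p^4 - 8*p^3 + 2*I*p^3 + 16*p^2 + 11*I*p^2 - 20*p - 22*I*p + 40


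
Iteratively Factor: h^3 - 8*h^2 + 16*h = (h - 4)*(h^2 - 4*h) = h*(h - 4)*(h - 4)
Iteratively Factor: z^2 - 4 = (z + 2)*(z - 2)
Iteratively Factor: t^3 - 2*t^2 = (t)*(t^2 - 2*t) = t^2*(t - 2)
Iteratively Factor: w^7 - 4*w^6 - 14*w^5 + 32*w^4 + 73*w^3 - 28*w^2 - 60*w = (w - 5)*(w^6 + w^5 - 9*w^4 - 13*w^3 + 8*w^2 + 12*w) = (w - 5)*(w + 1)*(w^5 - 9*w^3 - 4*w^2 + 12*w) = (w - 5)*(w + 1)*(w + 2)*(w^4 - 2*w^3 - 5*w^2 + 6*w) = (w - 5)*(w - 1)*(w + 1)*(w + 2)*(w^3 - w^2 - 6*w) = (w - 5)*(w - 1)*(w + 1)*(w + 2)^2*(w^2 - 3*w) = (w - 5)*(w - 3)*(w - 1)*(w + 1)*(w + 2)^2*(w)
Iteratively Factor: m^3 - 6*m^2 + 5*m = (m)*(m^2 - 6*m + 5) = m*(m - 5)*(m - 1)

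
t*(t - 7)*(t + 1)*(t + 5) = t^4 - t^3 - 37*t^2 - 35*t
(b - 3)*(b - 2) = b^2 - 5*b + 6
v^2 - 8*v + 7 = (v - 7)*(v - 1)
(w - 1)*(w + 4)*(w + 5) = w^3 + 8*w^2 + 11*w - 20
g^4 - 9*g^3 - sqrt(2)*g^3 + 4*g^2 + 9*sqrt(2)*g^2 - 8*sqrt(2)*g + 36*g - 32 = (g - 8)*(g - 1)*(g - 2*sqrt(2))*(g + sqrt(2))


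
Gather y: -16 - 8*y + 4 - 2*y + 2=-10*y - 10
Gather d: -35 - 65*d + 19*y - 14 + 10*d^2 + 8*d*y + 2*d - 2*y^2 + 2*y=10*d^2 + d*(8*y - 63) - 2*y^2 + 21*y - 49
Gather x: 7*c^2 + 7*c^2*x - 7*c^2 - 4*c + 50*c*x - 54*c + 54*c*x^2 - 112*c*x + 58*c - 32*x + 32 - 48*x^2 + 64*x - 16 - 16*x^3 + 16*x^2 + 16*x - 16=-16*x^3 + x^2*(54*c - 32) + x*(7*c^2 - 62*c + 48)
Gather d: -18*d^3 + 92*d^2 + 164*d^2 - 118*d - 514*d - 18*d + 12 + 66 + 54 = -18*d^3 + 256*d^2 - 650*d + 132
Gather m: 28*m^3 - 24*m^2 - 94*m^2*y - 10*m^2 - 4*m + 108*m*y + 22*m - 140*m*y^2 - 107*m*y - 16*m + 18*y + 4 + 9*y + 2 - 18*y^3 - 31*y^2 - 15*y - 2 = 28*m^3 + m^2*(-94*y - 34) + m*(-140*y^2 + y + 2) - 18*y^3 - 31*y^2 + 12*y + 4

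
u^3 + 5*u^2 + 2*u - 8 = (u - 1)*(u + 2)*(u + 4)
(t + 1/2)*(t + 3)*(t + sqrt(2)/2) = t^3 + sqrt(2)*t^2/2 + 7*t^2/2 + 3*t/2 + 7*sqrt(2)*t/4 + 3*sqrt(2)/4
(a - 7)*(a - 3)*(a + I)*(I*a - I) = I*a^4 - a^3 - 11*I*a^3 + 11*a^2 + 31*I*a^2 - 31*a - 21*I*a + 21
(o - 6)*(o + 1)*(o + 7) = o^3 + 2*o^2 - 41*o - 42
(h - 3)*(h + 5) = h^2 + 2*h - 15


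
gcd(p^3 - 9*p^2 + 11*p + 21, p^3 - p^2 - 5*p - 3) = p^2 - 2*p - 3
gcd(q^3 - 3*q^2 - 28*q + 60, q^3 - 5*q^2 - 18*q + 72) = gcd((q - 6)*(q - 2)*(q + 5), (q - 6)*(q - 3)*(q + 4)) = q - 6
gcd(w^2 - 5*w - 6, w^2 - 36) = w - 6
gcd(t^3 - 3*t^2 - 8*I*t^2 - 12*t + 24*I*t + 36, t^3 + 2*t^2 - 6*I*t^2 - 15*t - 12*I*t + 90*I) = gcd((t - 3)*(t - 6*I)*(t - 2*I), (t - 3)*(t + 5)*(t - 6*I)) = t^2 + t*(-3 - 6*I) + 18*I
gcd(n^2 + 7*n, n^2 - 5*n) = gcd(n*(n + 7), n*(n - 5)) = n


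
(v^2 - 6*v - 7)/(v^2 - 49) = (v + 1)/(v + 7)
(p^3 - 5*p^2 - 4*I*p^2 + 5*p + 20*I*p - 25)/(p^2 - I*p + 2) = (p^2 - 5*p*(1 + I) + 25*I)/(p - 2*I)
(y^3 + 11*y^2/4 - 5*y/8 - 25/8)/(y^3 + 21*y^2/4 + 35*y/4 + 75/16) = 2*(y - 1)/(2*y + 3)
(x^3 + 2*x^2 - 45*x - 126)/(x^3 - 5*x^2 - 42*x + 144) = (x^2 - 4*x - 21)/(x^2 - 11*x + 24)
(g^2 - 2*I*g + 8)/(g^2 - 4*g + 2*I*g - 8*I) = (g - 4*I)/(g - 4)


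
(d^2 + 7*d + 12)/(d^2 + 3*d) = (d + 4)/d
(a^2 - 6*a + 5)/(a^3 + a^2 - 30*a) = (a - 1)/(a*(a + 6))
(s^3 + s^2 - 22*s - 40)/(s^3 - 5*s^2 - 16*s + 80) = (s + 2)/(s - 4)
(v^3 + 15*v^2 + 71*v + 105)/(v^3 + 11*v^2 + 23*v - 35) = (v + 3)/(v - 1)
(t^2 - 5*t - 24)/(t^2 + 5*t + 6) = (t - 8)/(t + 2)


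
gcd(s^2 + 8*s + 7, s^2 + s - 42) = s + 7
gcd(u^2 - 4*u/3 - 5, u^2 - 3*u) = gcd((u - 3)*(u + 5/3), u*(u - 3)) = u - 3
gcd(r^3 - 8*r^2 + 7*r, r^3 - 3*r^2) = r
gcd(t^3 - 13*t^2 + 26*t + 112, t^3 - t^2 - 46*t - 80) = t^2 - 6*t - 16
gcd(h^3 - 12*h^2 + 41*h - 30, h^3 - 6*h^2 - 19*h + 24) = h - 1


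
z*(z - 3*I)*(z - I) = z^3 - 4*I*z^2 - 3*z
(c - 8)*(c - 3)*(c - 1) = c^3 - 12*c^2 + 35*c - 24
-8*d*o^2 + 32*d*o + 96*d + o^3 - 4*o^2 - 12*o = (-8*d + o)*(o - 6)*(o + 2)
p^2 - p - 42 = (p - 7)*(p + 6)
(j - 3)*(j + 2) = j^2 - j - 6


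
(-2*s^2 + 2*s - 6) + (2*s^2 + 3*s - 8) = 5*s - 14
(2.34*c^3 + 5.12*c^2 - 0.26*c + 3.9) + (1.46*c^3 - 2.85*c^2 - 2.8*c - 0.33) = 3.8*c^3 + 2.27*c^2 - 3.06*c + 3.57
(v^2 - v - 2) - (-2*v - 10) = v^2 + v + 8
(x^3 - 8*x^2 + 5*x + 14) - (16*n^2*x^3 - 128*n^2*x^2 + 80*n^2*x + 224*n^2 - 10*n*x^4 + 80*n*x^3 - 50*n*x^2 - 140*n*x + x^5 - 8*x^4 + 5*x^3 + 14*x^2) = -16*n^2*x^3 + 128*n^2*x^2 - 80*n^2*x - 224*n^2 + 10*n*x^4 - 80*n*x^3 + 50*n*x^2 + 140*n*x - x^5 + 8*x^4 - 4*x^3 - 22*x^2 + 5*x + 14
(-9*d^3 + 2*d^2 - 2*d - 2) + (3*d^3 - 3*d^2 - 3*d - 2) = -6*d^3 - d^2 - 5*d - 4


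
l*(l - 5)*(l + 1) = l^3 - 4*l^2 - 5*l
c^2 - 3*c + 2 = (c - 2)*(c - 1)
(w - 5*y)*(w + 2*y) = w^2 - 3*w*y - 10*y^2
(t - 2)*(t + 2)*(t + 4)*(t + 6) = t^4 + 10*t^3 + 20*t^2 - 40*t - 96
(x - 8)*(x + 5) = x^2 - 3*x - 40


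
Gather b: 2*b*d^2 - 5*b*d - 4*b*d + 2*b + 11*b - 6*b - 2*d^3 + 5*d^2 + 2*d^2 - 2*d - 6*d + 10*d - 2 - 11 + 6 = b*(2*d^2 - 9*d + 7) - 2*d^3 + 7*d^2 + 2*d - 7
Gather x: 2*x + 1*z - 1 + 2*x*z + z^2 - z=x*(2*z + 2) + z^2 - 1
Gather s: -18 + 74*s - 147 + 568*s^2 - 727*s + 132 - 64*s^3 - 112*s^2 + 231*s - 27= -64*s^3 + 456*s^2 - 422*s - 60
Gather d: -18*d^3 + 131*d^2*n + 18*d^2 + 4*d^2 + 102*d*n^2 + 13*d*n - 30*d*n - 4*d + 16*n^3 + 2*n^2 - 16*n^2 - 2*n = -18*d^3 + d^2*(131*n + 22) + d*(102*n^2 - 17*n - 4) + 16*n^3 - 14*n^2 - 2*n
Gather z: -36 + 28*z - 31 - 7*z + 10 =21*z - 57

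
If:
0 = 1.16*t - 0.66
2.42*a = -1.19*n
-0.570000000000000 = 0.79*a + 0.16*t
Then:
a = -0.84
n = 1.70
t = 0.57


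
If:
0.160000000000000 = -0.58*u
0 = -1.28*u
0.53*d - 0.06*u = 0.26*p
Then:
No Solution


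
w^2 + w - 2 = (w - 1)*(w + 2)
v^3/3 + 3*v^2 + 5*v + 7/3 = (v/3 + 1/3)*(v + 1)*(v + 7)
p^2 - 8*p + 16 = (p - 4)^2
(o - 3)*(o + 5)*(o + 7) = o^3 + 9*o^2 - o - 105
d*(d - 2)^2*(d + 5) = d^4 + d^3 - 16*d^2 + 20*d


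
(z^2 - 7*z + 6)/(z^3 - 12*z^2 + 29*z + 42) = (z - 1)/(z^2 - 6*z - 7)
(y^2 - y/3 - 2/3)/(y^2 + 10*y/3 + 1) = (3*y^2 - y - 2)/(3*y^2 + 10*y + 3)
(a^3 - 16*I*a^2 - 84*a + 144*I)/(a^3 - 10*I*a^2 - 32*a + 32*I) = (a^2 - 12*I*a - 36)/(a^2 - 6*I*a - 8)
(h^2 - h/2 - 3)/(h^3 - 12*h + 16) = (h + 3/2)/(h^2 + 2*h - 8)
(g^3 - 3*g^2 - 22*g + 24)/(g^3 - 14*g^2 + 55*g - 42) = (g + 4)/(g - 7)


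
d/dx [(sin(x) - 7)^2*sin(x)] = (sin(x) - 7)*(3*sin(x) - 7)*cos(x)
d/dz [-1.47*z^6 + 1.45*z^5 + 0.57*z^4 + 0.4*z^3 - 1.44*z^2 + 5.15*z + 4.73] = -8.82*z^5 + 7.25*z^4 + 2.28*z^3 + 1.2*z^2 - 2.88*z + 5.15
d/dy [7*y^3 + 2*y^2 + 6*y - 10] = 21*y^2 + 4*y + 6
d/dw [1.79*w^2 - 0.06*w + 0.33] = 3.58*w - 0.06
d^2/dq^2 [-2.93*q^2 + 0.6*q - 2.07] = -5.86000000000000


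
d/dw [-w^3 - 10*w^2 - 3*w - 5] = -3*w^2 - 20*w - 3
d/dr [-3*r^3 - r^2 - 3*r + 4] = -9*r^2 - 2*r - 3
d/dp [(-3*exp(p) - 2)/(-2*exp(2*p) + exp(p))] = 2*(-3*exp(2*p) - 4*exp(p) + 1)*exp(-p)/(4*exp(2*p) - 4*exp(p) + 1)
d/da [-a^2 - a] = -2*a - 1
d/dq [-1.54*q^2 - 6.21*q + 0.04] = -3.08*q - 6.21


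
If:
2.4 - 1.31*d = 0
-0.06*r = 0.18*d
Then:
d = 1.83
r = -5.50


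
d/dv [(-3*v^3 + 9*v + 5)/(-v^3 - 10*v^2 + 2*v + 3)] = (30*v^4 + 6*v^3 + 78*v^2 + 100*v + 17)/(v^6 + 20*v^5 + 96*v^4 - 46*v^3 - 56*v^2 + 12*v + 9)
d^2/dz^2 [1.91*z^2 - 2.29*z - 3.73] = 3.82000000000000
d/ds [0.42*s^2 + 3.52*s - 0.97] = 0.84*s + 3.52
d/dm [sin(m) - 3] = cos(m)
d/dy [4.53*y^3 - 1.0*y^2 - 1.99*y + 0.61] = 13.59*y^2 - 2.0*y - 1.99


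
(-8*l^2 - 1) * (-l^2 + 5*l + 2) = 8*l^4 - 40*l^3 - 15*l^2 - 5*l - 2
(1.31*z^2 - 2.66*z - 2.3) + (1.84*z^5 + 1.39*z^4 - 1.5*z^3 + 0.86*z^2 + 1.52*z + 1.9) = 1.84*z^5 + 1.39*z^4 - 1.5*z^3 + 2.17*z^2 - 1.14*z - 0.4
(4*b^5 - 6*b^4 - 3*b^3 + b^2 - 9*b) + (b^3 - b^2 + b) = 4*b^5 - 6*b^4 - 2*b^3 - 8*b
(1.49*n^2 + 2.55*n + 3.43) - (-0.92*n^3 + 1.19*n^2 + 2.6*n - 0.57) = 0.92*n^3 + 0.3*n^2 - 0.0500000000000003*n + 4.0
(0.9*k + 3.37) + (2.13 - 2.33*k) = 5.5 - 1.43*k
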